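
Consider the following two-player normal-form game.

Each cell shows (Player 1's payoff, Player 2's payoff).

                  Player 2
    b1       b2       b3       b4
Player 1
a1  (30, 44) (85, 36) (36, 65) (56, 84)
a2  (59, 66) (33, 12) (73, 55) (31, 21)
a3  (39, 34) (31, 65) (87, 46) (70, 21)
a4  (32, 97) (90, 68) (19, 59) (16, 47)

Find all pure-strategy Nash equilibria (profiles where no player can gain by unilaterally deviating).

Pure NE: (a2, b1)

(a1, b1): Player 1 can switch to a2 (30 → 59). Not NE.
(a1, b2): Player 1 can switch to a4 (85 → 90). Not NE.
(a1, b3): Player 1 can switch to a2 (36 → 73). Not NE.
(a1, b4): Player 1 can switch to a3 (56 → 70). Not NE.
(a2, b1): Player 1 gets 59, best alternative 39; Player 2 gets 66, best alternative 55. No profitable deviation — NE.
(a2, b2): Player 1 can switch to a1 (33 → 85). Not NE.
(a2, b3): Player 1 can switch to a3 (73 → 87). Not NE.
(a2, b4): Player 1 can switch to a1 (31 → 56). Not NE.
(a3, b1): Player 1 can switch to a2 (39 → 59). Not NE.
(a3, b2): Player 1 can switch to a1 (31 → 85). Not NE.
(a3, b3): Player 2 can switch to b2 (46 → 65). Not NE.
(a3, b4): Player 2 can switch to b1 (21 → 34). Not NE.
(a4, b1): Player 1 can switch to a2 (32 → 59). Not NE.
(The remaining 3 profiles each have a profitable deviation by the same check.)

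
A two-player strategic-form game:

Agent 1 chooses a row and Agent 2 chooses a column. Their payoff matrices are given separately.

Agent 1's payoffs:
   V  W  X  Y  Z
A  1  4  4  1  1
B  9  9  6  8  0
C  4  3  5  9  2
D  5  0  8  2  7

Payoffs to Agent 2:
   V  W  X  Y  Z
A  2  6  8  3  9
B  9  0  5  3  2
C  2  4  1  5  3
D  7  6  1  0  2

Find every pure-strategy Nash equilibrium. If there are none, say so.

Mark each player's best response to every combination of opponents' strategies; a profile where every player is best-responding is a pure Nash equilibrium.
Agent 1 against V: payoffs 1, 9, 4, 5 → best response B.
Agent 1 against W: payoffs 4, 9, 3, 0 → best response B.
Agent 1 against X: payoffs 4, 6, 5, 8 → best response D.
Agent 1 against Y: payoffs 1, 8, 9, 2 → best response C.
Agent 1 against Z: payoffs 1, 0, 2, 7 → best response D.
Agent 2 against A: payoffs 2, 6, 8, 3, 9 → best response Z.
Agent 2 against B: payoffs 9, 0, 5, 3, 2 → best response V.
Agent 2 against C: payoffs 2, 4, 1, 5, 3 → best response Y.
Agent 2 against D: payoffs 7, 6, 1, 0, 2 → best response V.
Mutual best responses: (B, V); (C, Y).

(B, V); (C, Y)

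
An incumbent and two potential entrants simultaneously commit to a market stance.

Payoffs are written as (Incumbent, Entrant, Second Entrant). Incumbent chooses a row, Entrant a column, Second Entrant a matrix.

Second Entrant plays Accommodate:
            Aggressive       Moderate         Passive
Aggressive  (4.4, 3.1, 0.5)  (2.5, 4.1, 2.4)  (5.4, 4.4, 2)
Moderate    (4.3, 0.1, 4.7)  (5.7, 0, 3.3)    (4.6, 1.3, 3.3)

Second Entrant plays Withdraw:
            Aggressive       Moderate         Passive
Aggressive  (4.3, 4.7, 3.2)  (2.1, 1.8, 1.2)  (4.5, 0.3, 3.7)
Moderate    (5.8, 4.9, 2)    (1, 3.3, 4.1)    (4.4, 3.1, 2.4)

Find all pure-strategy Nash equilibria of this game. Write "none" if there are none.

This game has no pure Nash equilibrium.

Incumbent against (Aggressive, Accommodate): payoffs 4.4, 4.3 → best response Aggressive.
Incumbent against (Aggressive, Withdraw): payoffs 4.3, 5.8 → best response Moderate.
Incumbent against (Moderate, Accommodate): payoffs 2.5, 5.7 → best response Moderate.
Incumbent against (Moderate, Withdraw): payoffs 2.1, 1 → best response Aggressive.
Incumbent against (Passive, Accommodate): payoffs 5.4, 4.6 → best response Aggressive.
Incumbent against (Passive, Withdraw): payoffs 4.5, 4.4 → best response Aggressive.
Entrant against (Aggressive, Accommodate): payoffs 3.1, 4.1, 4.4 → best response Passive.
Entrant against (Aggressive, Withdraw): payoffs 4.7, 1.8, 0.3 → best response Aggressive.
Entrant against (Moderate, Accommodate): payoffs 0.1, 0, 1.3 → best response Passive.
Entrant against (Moderate, Withdraw): payoffs 4.9, 3.3, 3.1 → best response Aggressive.
Second Entrant against (Aggressive, Aggressive): payoffs 0.5, 3.2 → best response Withdraw.
Second Entrant against (Aggressive, Moderate): payoffs 2.4, 1.2 → best response Accommodate.
Second Entrant against (Aggressive, Passive): payoffs 2, 3.7 → best response Withdraw.
Second Entrant against (Moderate, Aggressive): payoffs 4.7, 2 → best response Accommodate.
Second Entrant against (Moderate, Moderate): payoffs 3.3, 4.1 → best response Withdraw.
Second Entrant against (Moderate, Passive): payoffs 3.3, 2.4 → best response Accommodate.
No profile is a mutual best response for all players.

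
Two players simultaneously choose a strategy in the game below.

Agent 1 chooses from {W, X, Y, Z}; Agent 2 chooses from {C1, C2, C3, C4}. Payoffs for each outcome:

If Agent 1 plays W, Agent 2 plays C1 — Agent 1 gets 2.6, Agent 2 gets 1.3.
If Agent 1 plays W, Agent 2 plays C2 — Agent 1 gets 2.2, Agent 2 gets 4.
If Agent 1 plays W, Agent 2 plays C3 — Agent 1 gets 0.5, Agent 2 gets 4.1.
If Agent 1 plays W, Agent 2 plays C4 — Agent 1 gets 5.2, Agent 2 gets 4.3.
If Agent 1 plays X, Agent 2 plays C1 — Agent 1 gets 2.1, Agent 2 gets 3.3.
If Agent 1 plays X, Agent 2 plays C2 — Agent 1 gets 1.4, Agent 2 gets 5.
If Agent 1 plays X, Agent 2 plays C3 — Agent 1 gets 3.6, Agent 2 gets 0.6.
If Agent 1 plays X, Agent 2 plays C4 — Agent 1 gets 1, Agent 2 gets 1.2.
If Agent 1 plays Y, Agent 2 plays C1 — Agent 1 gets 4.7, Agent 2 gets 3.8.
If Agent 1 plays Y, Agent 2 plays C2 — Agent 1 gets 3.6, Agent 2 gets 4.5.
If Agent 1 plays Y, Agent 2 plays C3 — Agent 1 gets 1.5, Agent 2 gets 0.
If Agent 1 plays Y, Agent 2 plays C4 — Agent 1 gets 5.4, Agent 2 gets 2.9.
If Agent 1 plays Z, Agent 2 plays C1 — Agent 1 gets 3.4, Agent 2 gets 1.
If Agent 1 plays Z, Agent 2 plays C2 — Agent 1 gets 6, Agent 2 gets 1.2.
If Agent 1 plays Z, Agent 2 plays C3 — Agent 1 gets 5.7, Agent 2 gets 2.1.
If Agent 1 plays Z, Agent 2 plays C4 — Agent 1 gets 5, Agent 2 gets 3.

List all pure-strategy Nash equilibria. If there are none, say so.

This game has no pure Nash equilibrium.

Agent 1 against C1: payoffs 2.6, 2.1, 4.7, 3.4 → best response Y.
Agent 1 against C2: payoffs 2.2, 1.4, 3.6, 6 → best response Z.
Agent 1 against C3: payoffs 0.5, 3.6, 1.5, 5.7 → best response Z.
Agent 1 against C4: payoffs 5.2, 1, 5.4, 5 → best response Y.
Agent 2 against W: payoffs 1.3, 4, 4.1, 4.3 → best response C4.
Agent 2 against X: payoffs 3.3, 5, 0.6, 1.2 → best response C2.
Agent 2 against Y: payoffs 3.8, 4.5, 0, 2.9 → best response C2.
Agent 2 against Z: payoffs 1, 1.2, 2.1, 3 → best response C4.
No profile is a mutual best response for all players.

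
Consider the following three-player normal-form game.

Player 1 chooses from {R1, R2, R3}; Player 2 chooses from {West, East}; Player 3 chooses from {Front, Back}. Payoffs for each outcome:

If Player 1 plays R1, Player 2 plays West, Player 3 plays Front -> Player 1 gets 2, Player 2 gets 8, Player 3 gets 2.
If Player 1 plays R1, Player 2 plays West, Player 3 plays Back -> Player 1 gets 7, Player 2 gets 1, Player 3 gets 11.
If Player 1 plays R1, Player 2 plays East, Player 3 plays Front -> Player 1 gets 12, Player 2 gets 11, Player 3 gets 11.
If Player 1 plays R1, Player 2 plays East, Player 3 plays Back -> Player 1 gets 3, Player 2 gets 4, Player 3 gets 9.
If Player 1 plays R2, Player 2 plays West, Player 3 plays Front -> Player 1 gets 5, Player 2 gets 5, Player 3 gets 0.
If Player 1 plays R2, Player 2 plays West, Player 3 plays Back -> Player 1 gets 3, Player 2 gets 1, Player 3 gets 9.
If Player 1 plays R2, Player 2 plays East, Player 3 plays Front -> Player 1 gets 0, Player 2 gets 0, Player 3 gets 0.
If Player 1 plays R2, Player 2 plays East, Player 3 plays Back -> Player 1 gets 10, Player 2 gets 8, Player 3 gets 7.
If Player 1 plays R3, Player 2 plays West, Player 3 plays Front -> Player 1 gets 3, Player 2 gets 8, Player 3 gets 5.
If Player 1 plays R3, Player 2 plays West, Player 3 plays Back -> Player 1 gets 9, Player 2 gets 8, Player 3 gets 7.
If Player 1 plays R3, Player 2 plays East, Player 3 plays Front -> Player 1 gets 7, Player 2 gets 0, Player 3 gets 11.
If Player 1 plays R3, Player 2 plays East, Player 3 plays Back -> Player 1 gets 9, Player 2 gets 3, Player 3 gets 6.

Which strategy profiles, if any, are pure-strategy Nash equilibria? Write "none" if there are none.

(R1, East, Front), (R2, East, Back), (R3, West, Back)

(R1, West, Front): Player 1 can switch to R2 (2 → 5). Not NE.
(R1, West, Back): Player 1 can switch to R3 (7 → 9). Not NE.
(R1, East, Front): Player 1 gets 12, best alternative 7; Player 2 gets 11, best alternative 8; Player 3 gets 11, best alternative 9. No profitable deviation — NE.
(R1, East, Back): Player 1 can switch to R2 (3 → 10). Not NE.
(R2, West, Front): Player 3 can switch to Back (0 → 9). Not NE.
(R2, West, Back): Player 1 can switch to R1 (3 → 7). Not NE.
(R2, East, Front): Player 1 can switch to R1 (0 → 12). Not NE.
(R2, East, Back): Player 1 gets 10, best alternative 9; Player 2 gets 8, best alternative 1; Player 3 gets 7, best alternative 0. No profitable deviation — NE.
(R3, West, Back): Player 1 gets 9, best alternative 7; Player 2 gets 8, best alternative 3; Player 3 gets 7, best alternative 5. No profitable deviation — NE.
(The remaining 3 profiles each have a profitable deviation by the same check.)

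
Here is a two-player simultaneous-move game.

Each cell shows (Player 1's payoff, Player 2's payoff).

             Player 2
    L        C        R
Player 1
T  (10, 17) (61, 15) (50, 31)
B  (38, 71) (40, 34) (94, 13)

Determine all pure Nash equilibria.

Pure NE: (B, L)

For each strategy profile, look for a profitable unilateral deviation.
(T, L): Player 1 can switch to B (10 → 38). Not NE.
(T, C): Player 2 can switch to L (15 → 17). Not NE.
(T, R): Player 1 can switch to B (50 → 94). Not NE.
(B, L): Player 1 gets 38, best alternative 10; Player 2 gets 71, best alternative 34. No profitable deviation — NE.
(B, C): Player 1 can switch to T (40 → 61). Not NE.
(B, R): Player 2 can switch to L (13 → 71). Not NE.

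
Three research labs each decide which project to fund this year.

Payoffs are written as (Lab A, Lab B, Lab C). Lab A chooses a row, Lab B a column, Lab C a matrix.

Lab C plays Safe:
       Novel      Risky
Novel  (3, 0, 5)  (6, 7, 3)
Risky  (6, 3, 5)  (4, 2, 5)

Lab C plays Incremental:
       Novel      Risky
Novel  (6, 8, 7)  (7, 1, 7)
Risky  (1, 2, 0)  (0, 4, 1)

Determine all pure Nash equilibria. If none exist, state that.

Lab A against (Novel, Safe): payoffs 3, 6 → best response Risky.
Lab A against (Novel, Incremental): payoffs 6, 1 → best response Novel.
Lab A against (Risky, Safe): payoffs 6, 4 → best response Novel.
Lab A against (Risky, Incremental): payoffs 7, 0 → best response Novel.
Lab B against (Novel, Safe): payoffs 0, 7 → best response Risky.
Lab B against (Novel, Incremental): payoffs 8, 1 → best response Novel.
Lab B against (Risky, Safe): payoffs 3, 2 → best response Novel.
Lab B against (Risky, Incremental): payoffs 2, 4 → best response Risky.
Lab C against (Novel, Novel): payoffs 5, 7 → best response Incremental.
Lab C against (Novel, Risky): payoffs 3, 7 → best response Incremental.
Lab C against (Risky, Novel): payoffs 5, 0 → best response Safe.
Lab C against (Risky, Risky): payoffs 5, 1 → best response Safe.
Mutual best responses: (Novel, Novel, Incremental); (Risky, Novel, Safe).

The pure Nash equilibria are (Novel, Novel, Incremental), (Risky, Novel, Safe).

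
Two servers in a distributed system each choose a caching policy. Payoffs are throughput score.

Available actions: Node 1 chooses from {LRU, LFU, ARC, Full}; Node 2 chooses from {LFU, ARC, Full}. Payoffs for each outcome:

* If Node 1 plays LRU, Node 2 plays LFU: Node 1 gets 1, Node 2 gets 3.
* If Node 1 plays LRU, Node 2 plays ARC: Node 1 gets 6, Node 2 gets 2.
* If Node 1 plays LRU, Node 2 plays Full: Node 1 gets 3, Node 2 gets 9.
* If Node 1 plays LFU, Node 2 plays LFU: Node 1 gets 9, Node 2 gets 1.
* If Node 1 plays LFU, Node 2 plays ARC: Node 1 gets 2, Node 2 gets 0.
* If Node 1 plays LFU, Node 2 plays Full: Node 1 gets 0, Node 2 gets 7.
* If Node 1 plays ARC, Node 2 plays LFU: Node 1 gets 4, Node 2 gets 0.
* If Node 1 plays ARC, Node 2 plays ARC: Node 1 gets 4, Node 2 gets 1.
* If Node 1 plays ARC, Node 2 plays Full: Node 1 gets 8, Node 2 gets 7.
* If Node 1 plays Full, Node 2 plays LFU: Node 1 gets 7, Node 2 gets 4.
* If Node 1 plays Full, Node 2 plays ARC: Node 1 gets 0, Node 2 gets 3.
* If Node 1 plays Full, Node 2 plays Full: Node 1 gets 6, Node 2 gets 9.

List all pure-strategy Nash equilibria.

(LRU, LFU): Node 1 can switch to LFU (1 → 9). Not NE.
(LRU, ARC): Node 2 can switch to LFU (2 → 3). Not NE.
(LRU, Full): Node 1 can switch to ARC (3 → 8). Not NE.
(LFU, LFU): Node 2 can switch to Full (1 → 7). Not NE.
(LFU, ARC): Node 1 can switch to LRU (2 → 6). Not NE.
(LFU, Full): Node 1 can switch to LRU (0 → 3). Not NE.
(ARC, Full): Node 1 gets 8, best alternative 6; Node 2 gets 7, best alternative 1. No profitable deviation — NE.
(The remaining 5 profiles each have a profitable deviation by the same check.)

Pure NE: (ARC, Full)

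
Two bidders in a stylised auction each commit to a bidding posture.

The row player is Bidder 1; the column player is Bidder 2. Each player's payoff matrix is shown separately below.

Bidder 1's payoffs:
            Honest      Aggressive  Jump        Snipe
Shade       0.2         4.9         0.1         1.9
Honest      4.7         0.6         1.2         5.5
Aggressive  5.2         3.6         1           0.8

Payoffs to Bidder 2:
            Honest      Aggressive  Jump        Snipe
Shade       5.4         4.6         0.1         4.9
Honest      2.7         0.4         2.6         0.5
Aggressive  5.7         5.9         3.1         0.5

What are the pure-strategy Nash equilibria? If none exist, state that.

No pure-strategy Nash equilibrium.

Bidder 1 against Honest: payoffs 0.2, 4.7, 5.2 → best response Aggressive.
Bidder 1 against Aggressive: payoffs 4.9, 0.6, 3.6 → best response Shade.
Bidder 1 against Jump: payoffs 0.1, 1.2, 1 → best response Honest.
Bidder 1 against Snipe: payoffs 1.9, 5.5, 0.8 → best response Honest.
Bidder 2 against Shade: payoffs 5.4, 4.6, 0.1, 4.9 → best response Honest.
Bidder 2 against Honest: payoffs 2.7, 0.4, 2.6, 0.5 → best response Honest.
Bidder 2 against Aggressive: payoffs 5.7, 5.9, 3.1, 0.5 → best response Aggressive.
No profile is a mutual best response for all players.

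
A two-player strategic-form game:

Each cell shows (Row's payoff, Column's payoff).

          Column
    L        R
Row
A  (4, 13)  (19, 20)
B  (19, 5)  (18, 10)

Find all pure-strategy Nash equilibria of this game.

Pure NE: (A, R)

(A, L): Row can switch to B (4 → 19). Not NE.
(A, R): Row gets 19, best alternative 18; Column gets 20, best alternative 13. No profitable deviation — NE.
(B, L): Column can switch to R (5 → 10). Not NE.
(B, R): Row can switch to A (18 → 19). Not NE.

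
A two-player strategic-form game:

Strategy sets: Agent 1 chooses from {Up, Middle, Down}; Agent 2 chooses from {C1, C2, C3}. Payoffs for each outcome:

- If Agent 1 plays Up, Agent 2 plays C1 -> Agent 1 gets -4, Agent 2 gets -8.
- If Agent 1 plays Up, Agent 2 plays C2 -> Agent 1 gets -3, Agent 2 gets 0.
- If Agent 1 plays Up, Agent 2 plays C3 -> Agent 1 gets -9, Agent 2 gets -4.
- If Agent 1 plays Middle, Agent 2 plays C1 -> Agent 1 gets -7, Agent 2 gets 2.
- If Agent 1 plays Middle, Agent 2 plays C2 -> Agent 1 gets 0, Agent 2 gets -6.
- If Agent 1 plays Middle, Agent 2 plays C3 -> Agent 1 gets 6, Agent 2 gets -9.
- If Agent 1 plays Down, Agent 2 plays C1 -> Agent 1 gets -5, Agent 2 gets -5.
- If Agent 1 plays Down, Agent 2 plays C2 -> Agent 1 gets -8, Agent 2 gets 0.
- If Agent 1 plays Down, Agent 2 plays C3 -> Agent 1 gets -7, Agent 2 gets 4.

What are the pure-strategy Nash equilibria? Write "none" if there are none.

This game has no pure Nash equilibrium.

Mark each player's best response to every combination of opponents' strategies; a profile where every player is best-responding is a pure Nash equilibrium.
Agent 1 against C1: payoffs -4, -7, -5 → best response Up.
Agent 1 against C2: payoffs -3, 0, -8 → best response Middle.
Agent 1 against C3: payoffs -9, 6, -7 → best response Middle.
Agent 2 against Up: payoffs -8, 0, -4 → best response C2.
Agent 2 against Middle: payoffs 2, -6, -9 → best response C1.
Agent 2 against Down: payoffs -5, 0, 4 → best response C3.
No profile is a mutual best response for all players.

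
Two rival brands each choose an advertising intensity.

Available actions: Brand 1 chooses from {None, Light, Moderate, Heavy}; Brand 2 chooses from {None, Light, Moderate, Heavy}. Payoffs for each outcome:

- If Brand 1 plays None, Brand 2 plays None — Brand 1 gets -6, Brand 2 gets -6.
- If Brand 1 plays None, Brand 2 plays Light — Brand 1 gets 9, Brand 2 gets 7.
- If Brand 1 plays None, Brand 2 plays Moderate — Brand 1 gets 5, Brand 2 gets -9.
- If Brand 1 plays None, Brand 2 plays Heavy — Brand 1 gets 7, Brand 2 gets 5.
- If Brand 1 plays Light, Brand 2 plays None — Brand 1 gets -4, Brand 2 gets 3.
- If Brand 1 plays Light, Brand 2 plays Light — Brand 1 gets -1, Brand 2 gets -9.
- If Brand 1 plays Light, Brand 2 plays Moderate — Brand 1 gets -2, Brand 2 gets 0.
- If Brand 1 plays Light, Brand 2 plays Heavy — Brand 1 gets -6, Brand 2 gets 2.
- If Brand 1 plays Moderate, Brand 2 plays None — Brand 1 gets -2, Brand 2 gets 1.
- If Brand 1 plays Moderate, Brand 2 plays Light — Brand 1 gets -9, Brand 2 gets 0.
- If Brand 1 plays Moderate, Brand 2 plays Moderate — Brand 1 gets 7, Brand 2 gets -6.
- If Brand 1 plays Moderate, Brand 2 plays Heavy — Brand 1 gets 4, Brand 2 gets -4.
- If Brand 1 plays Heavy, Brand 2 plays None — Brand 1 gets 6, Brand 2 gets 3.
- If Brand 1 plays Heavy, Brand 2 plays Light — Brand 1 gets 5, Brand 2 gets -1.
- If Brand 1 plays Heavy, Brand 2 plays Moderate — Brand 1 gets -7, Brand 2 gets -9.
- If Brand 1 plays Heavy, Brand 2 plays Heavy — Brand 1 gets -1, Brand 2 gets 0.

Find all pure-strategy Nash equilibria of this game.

Pure-strategy Nash equilibria: (None, Light); (Heavy, None)

Check each profile: it is a Nash equilibrium iff no player can strictly gain by switching unilaterally.
(None, None): Brand 1 can switch to Light (-6 → -4). Not NE.
(None, Light): Brand 1 gets 9, best alternative 5; Brand 2 gets 7, best alternative 5. No profitable deviation — NE.
(None, Moderate): Brand 1 can switch to Moderate (5 → 7). Not NE.
(None, Heavy): Brand 2 can switch to Light (5 → 7). Not NE.
(Light, None): Brand 1 can switch to Moderate (-4 → -2). Not NE.
(Light, Light): Brand 1 can switch to None (-1 → 9). Not NE.
(Light, Moderate): Brand 1 can switch to None (-2 → 5). Not NE.
(Heavy, None): Brand 1 gets 6, best alternative -2; Brand 2 gets 3, best alternative 0. No profitable deviation — NE.
(The remaining 8 profiles each have a profitable deviation by the same check.)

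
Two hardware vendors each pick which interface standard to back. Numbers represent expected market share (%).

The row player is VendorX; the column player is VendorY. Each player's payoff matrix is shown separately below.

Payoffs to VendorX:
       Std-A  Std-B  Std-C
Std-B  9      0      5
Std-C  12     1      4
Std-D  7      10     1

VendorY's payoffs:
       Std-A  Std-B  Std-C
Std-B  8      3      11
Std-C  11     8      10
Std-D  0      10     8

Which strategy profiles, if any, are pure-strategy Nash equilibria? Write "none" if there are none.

VendorX against Std-A: payoffs 9, 12, 7 → best response Std-C.
VendorX against Std-B: payoffs 0, 1, 10 → best response Std-D.
VendorX against Std-C: payoffs 5, 4, 1 → best response Std-B.
VendorY against Std-B: payoffs 8, 3, 11 → best response Std-C.
VendorY against Std-C: payoffs 11, 8, 10 → best response Std-A.
VendorY against Std-D: payoffs 0, 10, 8 → best response Std-B.
Mutual best responses: (Std-B, Std-C); (Std-C, Std-A); (Std-D, Std-B).

(Std-B, Std-C) and (Std-C, Std-A) and (Std-D, Std-B)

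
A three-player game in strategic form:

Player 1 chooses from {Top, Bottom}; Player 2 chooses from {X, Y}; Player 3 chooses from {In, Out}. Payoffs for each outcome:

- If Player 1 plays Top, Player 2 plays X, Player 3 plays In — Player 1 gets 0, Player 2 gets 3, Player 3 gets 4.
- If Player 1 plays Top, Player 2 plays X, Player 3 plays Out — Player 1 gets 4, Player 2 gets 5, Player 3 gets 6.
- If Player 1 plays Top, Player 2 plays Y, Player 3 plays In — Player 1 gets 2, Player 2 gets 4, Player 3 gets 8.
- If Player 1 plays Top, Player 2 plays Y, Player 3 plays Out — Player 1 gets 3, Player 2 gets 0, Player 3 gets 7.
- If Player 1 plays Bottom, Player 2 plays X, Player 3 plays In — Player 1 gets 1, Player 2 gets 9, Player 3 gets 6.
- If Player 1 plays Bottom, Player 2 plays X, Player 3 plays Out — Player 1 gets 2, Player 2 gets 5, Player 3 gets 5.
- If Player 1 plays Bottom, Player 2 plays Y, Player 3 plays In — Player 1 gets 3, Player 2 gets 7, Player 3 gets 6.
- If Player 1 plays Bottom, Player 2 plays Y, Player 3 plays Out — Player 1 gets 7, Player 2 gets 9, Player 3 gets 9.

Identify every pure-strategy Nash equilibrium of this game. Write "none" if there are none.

The pure Nash equilibria are (Top, X, Out), (Bottom, X, In), (Bottom, Y, Out).

For each player, find the best response to each opponent profile; mutual best responses are the pure NE.
Player 1 against (X, In): payoffs 0, 1 → best response Bottom.
Player 1 against (X, Out): payoffs 4, 2 → best response Top.
Player 1 against (Y, In): payoffs 2, 3 → best response Bottom.
Player 1 against (Y, Out): payoffs 3, 7 → best response Bottom.
Player 2 against (Top, In): payoffs 3, 4 → best response Y.
Player 2 against (Top, Out): payoffs 5, 0 → best response X.
Player 2 against (Bottom, In): payoffs 9, 7 → best response X.
Player 2 against (Bottom, Out): payoffs 5, 9 → best response Y.
Player 3 against (Top, X): payoffs 4, 6 → best response Out.
Player 3 against (Top, Y): payoffs 8, 7 → best response In.
Player 3 against (Bottom, X): payoffs 6, 5 → best response In.
Player 3 against (Bottom, Y): payoffs 6, 9 → best response Out.
Mutual best responses: (Top, X, Out); (Bottom, X, In); (Bottom, Y, Out).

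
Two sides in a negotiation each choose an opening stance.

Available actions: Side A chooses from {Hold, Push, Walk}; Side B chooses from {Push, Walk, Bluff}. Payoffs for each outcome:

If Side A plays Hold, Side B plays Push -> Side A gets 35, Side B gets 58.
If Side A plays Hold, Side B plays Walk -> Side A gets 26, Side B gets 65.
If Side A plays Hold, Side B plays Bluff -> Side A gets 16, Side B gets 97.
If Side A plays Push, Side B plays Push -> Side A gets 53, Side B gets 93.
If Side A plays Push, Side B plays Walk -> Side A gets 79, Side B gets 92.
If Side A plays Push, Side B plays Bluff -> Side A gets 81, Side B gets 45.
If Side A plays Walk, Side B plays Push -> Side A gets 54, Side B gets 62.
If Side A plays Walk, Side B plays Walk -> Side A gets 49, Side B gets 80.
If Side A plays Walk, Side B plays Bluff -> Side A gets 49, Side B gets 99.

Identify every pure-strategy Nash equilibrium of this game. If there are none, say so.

There is no pure-strategy Nash equilibrium.

(Hold, Push): Side A can switch to Push (35 → 53). Not NE.
(Hold, Walk): Side A can switch to Push (26 → 79). Not NE.
(Hold, Bluff): Side A can switch to Push (16 → 81). Not NE.
(Push, Push): Side A can switch to Walk (53 → 54). Not NE.
(Push, Walk): Side B can switch to Push (92 → 93). Not NE.
(Push, Bluff): Side B can switch to Push (45 → 93). Not NE.
(Walk, Push): Side B can switch to Walk (62 → 80). Not NE.
(Walk, Walk): Side A can switch to Push (49 → 79). Not NE.
(The remaining 1 profile has a profitable deviation by the same check.)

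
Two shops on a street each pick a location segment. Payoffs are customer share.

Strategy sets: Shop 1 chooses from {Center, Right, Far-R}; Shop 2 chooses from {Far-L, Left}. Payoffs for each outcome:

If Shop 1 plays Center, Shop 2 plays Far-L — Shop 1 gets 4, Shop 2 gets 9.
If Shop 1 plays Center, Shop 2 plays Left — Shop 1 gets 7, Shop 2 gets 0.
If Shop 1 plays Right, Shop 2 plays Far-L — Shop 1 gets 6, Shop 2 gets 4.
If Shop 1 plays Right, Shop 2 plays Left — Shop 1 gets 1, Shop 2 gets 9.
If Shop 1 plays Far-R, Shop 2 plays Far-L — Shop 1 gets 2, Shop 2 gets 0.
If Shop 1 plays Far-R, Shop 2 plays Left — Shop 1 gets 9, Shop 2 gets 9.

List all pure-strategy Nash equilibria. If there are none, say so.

Pure NE: (Far-R, Left)

For each player, find the best response to each opponent profile; mutual best responses are the pure NE.
Shop 1 against Far-L: payoffs 4, 6, 2 → best response Right.
Shop 1 against Left: payoffs 7, 1, 9 → best response Far-R.
Shop 2 against Center: payoffs 9, 0 → best response Far-L.
Shop 2 against Right: payoffs 4, 9 → best response Left.
Shop 2 against Far-R: payoffs 0, 9 → best response Left.
Mutual best responses: (Far-R, Left).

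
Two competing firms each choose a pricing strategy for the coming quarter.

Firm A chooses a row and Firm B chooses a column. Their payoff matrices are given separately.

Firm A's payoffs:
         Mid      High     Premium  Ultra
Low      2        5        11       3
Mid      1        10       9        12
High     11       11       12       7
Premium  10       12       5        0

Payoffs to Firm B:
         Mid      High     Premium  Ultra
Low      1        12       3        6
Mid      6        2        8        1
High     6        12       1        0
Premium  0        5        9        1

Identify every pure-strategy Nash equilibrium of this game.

Mark each player's best response to every combination of opponents' strategies; a profile where every player is best-responding is a pure Nash equilibrium.
Firm A against Mid: payoffs 2, 1, 11, 10 → best response High.
Firm A against High: payoffs 5, 10, 11, 12 → best response Premium.
Firm A against Premium: payoffs 11, 9, 12, 5 → best response High.
Firm A against Ultra: payoffs 3, 12, 7, 0 → best response Mid.
Firm B against Low: payoffs 1, 12, 3, 6 → best response High.
Firm B against Mid: payoffs 6, 2, 8, 1 → best response Premium.
Firm B against High: payoffs 6, 12, 1, 0 → best response High.
Firm B against Premium: payoffs 0, 5, 9, 1 → best response Premium.
No profile is a mutual best response for all players.

There is no pure-strategy Nash equilibrium.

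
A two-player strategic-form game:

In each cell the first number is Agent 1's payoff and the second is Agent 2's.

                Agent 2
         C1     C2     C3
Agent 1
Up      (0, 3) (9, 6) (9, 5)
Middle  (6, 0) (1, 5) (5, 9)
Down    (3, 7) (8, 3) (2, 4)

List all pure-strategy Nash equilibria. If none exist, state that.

(Up, C2)

(Up, C1): Agent 1 can switch to Middle (0 → 6). Not NE.
(Up, C2): Agent 1 gets 9, best alternative 8; Agent 2 gets 6, best alternative 5. No profitable deviation — NE.
(Up, C3): Agent 2 can switch to C2 (5 → 6). Not NE.
(Middle, C1): Agent 2 can switch to C2 (0 → 5). Not NE.
(Middle, C2): Agent 1 can switch to Up (1 → 9). Not NE.
(Middle, C3): Agent 1 can switch to Up (5 → 9). Not NE.
(Down, C1): Agent 1 can switch to Middle (3 → 6). Not NE.
(Down, C2): Agent 1 can switch to Up (8 → 9). Not NE.
(Down, C3): Agent 1 can switch to Up (2 → 9). Not NE.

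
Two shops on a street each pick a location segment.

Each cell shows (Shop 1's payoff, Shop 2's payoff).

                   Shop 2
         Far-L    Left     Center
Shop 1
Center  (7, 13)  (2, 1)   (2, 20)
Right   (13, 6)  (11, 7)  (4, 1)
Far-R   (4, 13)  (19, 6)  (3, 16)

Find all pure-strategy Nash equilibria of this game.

For each player, find the best response to each opponent profile; mutual best responses are the pure NE.
Shop 1 against Far-L: payoffs 7, 13, 4 → best response Right.
Shop 1 against Left: payoffs 2, 11, 19 → best response Far-R.
Shop 1 against Center: payoffs 2, 4, 3 → best response Right.
Shop 2 against Center: payoffs 13, 1, 20 → best response Center.
Shop 2 against Right: payoffs 6, 7, 1 → best response Left.
Shop 2 against Far-R: payoffs 13, 6, 16 → best response Center.
No profile is a mutual best response for all players.

No pure-strategy Nash equilibrium.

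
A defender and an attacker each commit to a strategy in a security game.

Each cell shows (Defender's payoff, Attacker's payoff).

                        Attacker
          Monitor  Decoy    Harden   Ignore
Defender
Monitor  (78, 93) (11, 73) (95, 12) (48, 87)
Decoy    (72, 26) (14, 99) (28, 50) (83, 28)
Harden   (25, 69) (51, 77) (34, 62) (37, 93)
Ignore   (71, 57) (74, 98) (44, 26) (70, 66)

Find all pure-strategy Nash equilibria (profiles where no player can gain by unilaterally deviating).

Defender against Monitor: payoffs 78, 72, 25, 71 → best response Monitor.
Defender against Decoy: payoffs 11, 14, 51, 74 → best response Ignore.
Defender against Harden: payoffs 95, 28, 34, 44 → best response Monitor.
Defender against Ignore: payoffs 48, 83, 37, 70 → best response Decoy.
Attacker against Monitor: payoffs 93, 73, 12, 87 → best response Monitor.
Attacker against Decoy: payoffs 26, 99, 50, 28 → best response Decoy.
Attacker against Harden: payoffs 69, 77, 62, 93 → best response Ignore.
Attacker against Ignore: payoffs 57, 98, 26, 66 → best response Decoy.
Mutual best responses: (Monitor, Monitor); (Ignore, Decoy).

The pure Nash equilibria are (Monitor, Monitor); (Ignore, Decoy).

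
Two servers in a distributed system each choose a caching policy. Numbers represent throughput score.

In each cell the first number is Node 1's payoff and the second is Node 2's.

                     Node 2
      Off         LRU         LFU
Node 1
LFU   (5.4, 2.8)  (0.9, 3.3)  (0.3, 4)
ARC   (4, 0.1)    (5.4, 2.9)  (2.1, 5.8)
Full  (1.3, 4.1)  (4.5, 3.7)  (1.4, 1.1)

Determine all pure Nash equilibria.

For each strategy profile, look for a profitable unilateral deviation.
(LFU, Off): Node 2 can switch to LRU (2.8 → 3.3). Not NE.
(LFU, LRU): Node 1 can switch to ARC (0.9 → 5.4). Not NE.
(LFU, LFU): Node 1 can switch to ARC (0.3 → 2.1). Not NE.
(ARC, Off): Node 1 can switch to LFU (4 → 5.4). Not NE.
(ARC, LRU): Node 2 can switch to LFU (2.9 → 5.8). Not NE.
(ARC, LFU): Node 1 gets 2.1, best alternative 1.4; Node 2 gets 5.8, best alternative 2.9. No profitable deviation — NE.
(Full, Off): Node 1 can switch to LFU (1.3 → 5.4). Not NE.
(Full, LRU): Node 1 can switch to ARC (4.5 → 5.4). Not NE.
(Full, LFU): Node 1 can switch to ARC (1.4 → 2.1). Not NE.

Pure NE: (ARC, LFU)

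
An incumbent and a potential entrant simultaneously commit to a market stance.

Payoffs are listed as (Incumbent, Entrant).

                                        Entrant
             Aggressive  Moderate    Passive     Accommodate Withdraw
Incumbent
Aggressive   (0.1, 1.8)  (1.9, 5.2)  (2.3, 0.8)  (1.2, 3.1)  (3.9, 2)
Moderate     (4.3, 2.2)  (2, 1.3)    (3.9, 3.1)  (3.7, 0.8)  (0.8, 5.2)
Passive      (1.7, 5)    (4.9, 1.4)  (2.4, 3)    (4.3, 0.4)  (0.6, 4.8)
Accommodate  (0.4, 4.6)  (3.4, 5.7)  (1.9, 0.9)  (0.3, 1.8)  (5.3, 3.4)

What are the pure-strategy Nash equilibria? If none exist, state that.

This game has no pure Nash equilibrium.

For each strategy profile, look for a profitable unilateral deviation.
(Aggressive, Aggressive): Incumbent can switch to Moderate (0.1 → 4.3). Not NE.
(Aggressive, Moderate): Incumbent can switch to Moderate (1.9 → 2). Not NE.
(Aggressive, Passive): Incumbent can switch to Moderate (2.3 → 3.9). Not NE.
(Aggressive, Accommodate): Incumbent can switch to Moderate (1.2 → 3.7). Not NE.
(Aggressive, Withdraw): Incumbent can switch to Accommodate (3.9 → 5.3). Not NE.
(Moderate, Aggressive): Entrant can switch to Passive (2.2 → 3.1). Not NE.
(Moderate, Moderate): Incumbent can switch to Passive (2 → 4.9). Not NE.
(Moderate, Passive): Entrant can switch to Withdraw (3.1 → 5.2). Not NE.
(The remaining 12 profiles each have a profitable deviation by the same check.)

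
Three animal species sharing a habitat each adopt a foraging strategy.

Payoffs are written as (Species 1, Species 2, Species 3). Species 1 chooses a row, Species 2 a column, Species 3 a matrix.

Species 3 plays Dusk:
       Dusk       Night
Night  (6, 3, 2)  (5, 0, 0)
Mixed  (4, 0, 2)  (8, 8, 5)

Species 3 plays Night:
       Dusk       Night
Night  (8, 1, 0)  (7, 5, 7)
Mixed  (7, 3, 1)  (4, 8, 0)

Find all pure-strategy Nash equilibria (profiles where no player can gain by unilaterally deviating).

Species 1 against (Dusk, Dusk): payoffs 6, 4 → best response Night.
Species 1 against (Dusk, Night): payoffs 8, 7 → best response Night.
Species 1 against (Night, Dusk): payoffs 5, 8 → best response Mixed.
Species 1 against (Night, Night): payoffs 7, 4 → best response Night.
Species 2 against (Night, Dusk): payoffs 3, 0 → best response Dusk.
Species 2 against (Night, Night): payoffs 1, 5 → best response Night.
Species 2 against (Mixed, Dusk): payoffs 0, 8 → best response Night.
Species 2 against (Mixed, Night): payoffs 3, 8 → best response Night.
Species 3 against (Night, Dusk): payoffs 2, 0 → best response Dusk.
Species 3 against (Night, Night): payoffs 0, 7 → best response Night.
Species 3 against (Mixed, Dusk): payoffs 2, 1 → best response Dusk.
Species 3 against (Mixed, Night): payoffs 5, 0 → best response Dusk.
Mutual best responses: (Night, Dusk, Dusk); (Night, Night, Night); (Mixed, Night, Dusk).

The pure Nash equilibria are (Night, Dusk, Dusk), (Night, Night, Night), (Mixed, Night, Dusk).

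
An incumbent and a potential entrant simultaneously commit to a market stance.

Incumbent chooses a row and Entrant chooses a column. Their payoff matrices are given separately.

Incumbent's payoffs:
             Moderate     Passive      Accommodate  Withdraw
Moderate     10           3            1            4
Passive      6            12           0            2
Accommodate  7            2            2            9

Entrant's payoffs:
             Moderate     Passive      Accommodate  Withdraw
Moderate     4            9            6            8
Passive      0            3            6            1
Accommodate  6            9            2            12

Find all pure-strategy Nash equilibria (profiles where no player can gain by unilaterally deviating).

Pure NE: (Accommodate, Withdraw)

Check each profile: it is a Nash equilibrium iff no player can strictly gain by switching unilaterally.
(Moderate, Moderate): Entrant can switch to Passive (4 → 9). Not NE.
(Moderate, Passive): Incumbent can switch to Passive (3 → 12). Not NE.
(Moderate, Accommodate): Incumbent can switch to Accommodate (1 → 2). Not NE.
(Moderate, Withdraw): Incumbent can switch to Accommodate (4 → 9). Not NE.
(Passive, Moderate): Incumbent can switch to Moderate (6 → 10). Not NE.
(Passive, Passive): Entrant can switch to Accommodate (3 → 6). Not NE.
(Passive, Accommodate): Incumbent can switch to Moderate (0 → 1). Not NE.
(Passive, Withdraw): Incumbent can switch to Moderate (2 → 4). Not NE.
(Accommodate, Moderate): Incumbent can switch to Moderate (7 → 10). Not NE.
(Accommodate, Passive): Incumbent can switch to Moderate (2 → 3). Not NE.
(Accommodate, Accommodate): Entrant can switch to Moderate (2 → 6). Not NE.
(Accommodate, Withdraw): Incumbent gets 9, best alternative 4; Entrant gets 12, best alternative 9. No profitable deviation — NE.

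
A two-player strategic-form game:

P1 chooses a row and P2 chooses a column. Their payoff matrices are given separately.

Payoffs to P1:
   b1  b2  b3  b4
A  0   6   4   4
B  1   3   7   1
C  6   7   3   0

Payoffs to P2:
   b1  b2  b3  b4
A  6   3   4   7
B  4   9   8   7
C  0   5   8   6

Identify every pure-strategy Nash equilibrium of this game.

The unique pure-strategy Nash equilibrium is (A, b4).

For each player, find the best response to each opponent profile; mutual best responses are the pure NE.
P1 against b1: payoffs 0, 1, 6 → best response C.
P1 against b2: payoffs 6, 3, 7 → best response C.
P1 against b3: payoffs 4, 7, 3 → best response B.
P1 against b4: payoffs 4, 1, 0 → best response A.
P2 against A: payoffs 6, 3, 4, 7 → best response b4.
P2 against B: payoffs 4, 9, 8, 7 → best response b2.
P2 against C: payoffs 0, 5, 8, 6 → best response b3.
Mutual best responses: (A, b4).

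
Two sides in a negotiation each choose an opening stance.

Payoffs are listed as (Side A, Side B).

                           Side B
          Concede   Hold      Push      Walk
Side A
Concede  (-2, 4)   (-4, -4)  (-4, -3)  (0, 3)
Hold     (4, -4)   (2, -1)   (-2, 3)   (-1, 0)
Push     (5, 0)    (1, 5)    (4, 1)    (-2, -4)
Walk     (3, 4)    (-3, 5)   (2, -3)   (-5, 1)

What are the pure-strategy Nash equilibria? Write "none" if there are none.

There is no pure-strategy Nash equilibrium.

(Concede, Concede): Side A can switch to Hold (-2 → 4). Not NE.
(Concede, Hold): Side A can switch to Hold (-4 → 2). Not NE.
(Concede, Push): Side A can switch to Hold (-4 → -2). Not NE.
(Concede, Walk): Side B can switch to Concede (3 → 4). Not NE.
(Hold, Concede): Side A can switch to Push (4 → 5). Not NE.
(Hold, Hold): Side B can switch to Push (-1 → 3). Not NE.
(The remaining 10 profiles each have a profitable deviation by the same check.)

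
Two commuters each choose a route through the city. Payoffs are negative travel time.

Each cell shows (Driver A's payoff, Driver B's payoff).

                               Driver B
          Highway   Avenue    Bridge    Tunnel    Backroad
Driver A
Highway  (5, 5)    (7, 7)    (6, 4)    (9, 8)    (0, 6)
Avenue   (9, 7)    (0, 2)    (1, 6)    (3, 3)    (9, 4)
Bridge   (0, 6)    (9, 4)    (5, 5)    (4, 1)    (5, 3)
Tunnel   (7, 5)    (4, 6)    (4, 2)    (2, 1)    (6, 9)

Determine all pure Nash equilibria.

(Highway, Highway): Driver A can switch to Avenue (5 → 9). Not NE.
(Highway, Avenue): Driver A can switch to Bridge (7 → 9). Not NE.
(Highway, Bridge): Driver B can switch to Highway (4 → 5). Not NE.
(Highway, Tunnel): Driver A gets 9, best alternative 4; Driver B gets 8, best alternative 7. No profitable deviation — NE.
(Highway, Backroad): Driver A can switch to Avenue (0 → 9). Not NE.
(Avenue, Highway): Driver A gets 9, best alternative 7; Driver B gets 7, best alternative 6. No profitable deviation — NE.
(Avenue, Avenue): Driver A can switch to Highway (0 → 7). Not NE.
(Avenue, Bridge): Driver A can switch to Highway (1 → 6). Not NE.
(Avenue, Tunnel): Driver A can switch to Highway (3 → 9). Not NE.
(Avenue, Backroad): Driver B can switch to Highway (4 → 7). Not NE.
(Bridge, Highway): Driver A can switch to Highway (0 → 5). Not NE.
(Bridge, Avenue): Driver B can switch to Highway (4 → 6). Not NE.
(The remaining 8 profiles each have a profitable deviation by the same check.)

Pure-strategy Nash equilibria: (Highway, Tunnel), (Avenue, Highway)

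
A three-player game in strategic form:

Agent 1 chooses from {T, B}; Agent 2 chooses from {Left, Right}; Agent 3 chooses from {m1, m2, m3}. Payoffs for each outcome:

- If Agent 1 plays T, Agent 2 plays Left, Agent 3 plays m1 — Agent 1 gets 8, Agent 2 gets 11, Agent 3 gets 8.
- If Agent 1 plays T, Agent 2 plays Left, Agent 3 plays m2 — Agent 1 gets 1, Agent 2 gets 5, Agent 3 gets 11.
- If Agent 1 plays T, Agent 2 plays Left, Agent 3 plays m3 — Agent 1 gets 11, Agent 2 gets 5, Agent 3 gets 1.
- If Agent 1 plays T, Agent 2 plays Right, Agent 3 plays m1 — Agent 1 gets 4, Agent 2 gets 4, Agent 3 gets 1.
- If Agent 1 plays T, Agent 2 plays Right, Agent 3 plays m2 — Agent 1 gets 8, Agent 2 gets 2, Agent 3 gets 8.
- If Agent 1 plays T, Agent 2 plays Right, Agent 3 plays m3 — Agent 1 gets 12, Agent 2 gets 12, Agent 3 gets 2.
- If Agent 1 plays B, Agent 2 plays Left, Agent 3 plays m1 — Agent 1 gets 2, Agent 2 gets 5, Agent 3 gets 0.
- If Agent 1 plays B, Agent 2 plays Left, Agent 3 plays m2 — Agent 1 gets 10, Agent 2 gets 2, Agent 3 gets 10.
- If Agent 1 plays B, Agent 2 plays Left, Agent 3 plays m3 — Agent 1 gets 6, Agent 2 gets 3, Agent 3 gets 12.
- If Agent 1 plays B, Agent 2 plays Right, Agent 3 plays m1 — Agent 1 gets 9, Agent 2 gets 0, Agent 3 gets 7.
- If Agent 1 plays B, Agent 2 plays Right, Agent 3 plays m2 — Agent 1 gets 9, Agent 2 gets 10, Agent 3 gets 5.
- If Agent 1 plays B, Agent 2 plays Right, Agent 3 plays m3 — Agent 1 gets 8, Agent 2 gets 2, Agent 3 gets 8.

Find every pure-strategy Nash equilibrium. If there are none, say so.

(T, Left, m1): Agent 3 can switch to m2 (8 → 11). Not NE.
(T, Left, m2): Agent 1 can switch to B (1 → 10). Not NE.
(T, Left, m3): Agent 2 can switch to Right (5 → 12). Not NE.
(T, Right, m1): Agent 1 can switch to B (4 → 9). Not NE.
(T, Right, m2): Agent 1 can switch to B (8 → 9). Not NE.
(T, Right, m3): Agent 3 can switch to m2 (2 → 8). Not NE.
(B, Left, m1): Agent 1 can switch to T (2 → 8). Not NE.
(B, Left, m2): Agent 2 can switch to Right (2 → 10). Not NE.
(B, Left, m3): Agent 1 can switch to T (6 → 11). Not NE.
(B, Right, m1): Agent 2 can switch to Left (0 → 5). Not NE.
(The remaining 2 profiles each have a profitable deviation by the same check.)

This game has no pure Nash equilibrium.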